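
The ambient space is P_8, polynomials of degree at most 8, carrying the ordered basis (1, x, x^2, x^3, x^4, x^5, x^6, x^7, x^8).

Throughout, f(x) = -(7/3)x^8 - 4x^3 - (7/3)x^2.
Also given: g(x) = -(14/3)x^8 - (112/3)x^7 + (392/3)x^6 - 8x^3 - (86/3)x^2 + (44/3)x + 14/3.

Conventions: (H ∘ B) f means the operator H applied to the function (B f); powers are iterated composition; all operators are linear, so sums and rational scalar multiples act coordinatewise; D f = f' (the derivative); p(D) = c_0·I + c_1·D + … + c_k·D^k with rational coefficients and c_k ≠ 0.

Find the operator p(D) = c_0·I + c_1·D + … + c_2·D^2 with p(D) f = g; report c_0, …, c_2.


p(D) = 2·I + 2·D − D^2, i.e. c_0 = 2, c_1 = 2, c_2 = -1

D^0 f = -(7/3)x^8 - 4x^3 - (7/3)x^2
D^1 f = -(56/3)x^7 - 12x^2 - (14/3)x
D^2 f = -(392/3)x^6 - 24x - 14/3
matching coefficients of g against c_0 f + c_1 Df + … from the top degree down determines the c_i
solution: c_0 = 2, c_1 = 2, c_2 = -1


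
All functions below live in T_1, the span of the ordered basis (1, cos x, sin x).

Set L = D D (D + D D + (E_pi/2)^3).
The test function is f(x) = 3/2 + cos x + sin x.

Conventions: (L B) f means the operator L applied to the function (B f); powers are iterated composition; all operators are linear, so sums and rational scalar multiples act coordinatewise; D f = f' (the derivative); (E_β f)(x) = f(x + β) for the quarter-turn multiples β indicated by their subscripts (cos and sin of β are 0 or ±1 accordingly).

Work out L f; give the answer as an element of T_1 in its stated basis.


D f = cos x - sin x
D f = cos x - sin x
D D f = -cos x - sin x
E_pi/2 f = 3/2 + cos x - sin x
E_pi/2 E_pi/2 f = 3/2 - cos x - sin x
E_pi/2 E_pi/2 E_pi/2 f = 3/2 - cos x + sin x
(D + D D + (E_pi/2)^3) f = 3/2 - cos x - sin x
D (D + D D + (E_pi/2)^3) f = -cos x + sin x
D D (D + D D + (E_pi/2)^3) f = cos x + sin x

the result is g(x) = cos x + sin x


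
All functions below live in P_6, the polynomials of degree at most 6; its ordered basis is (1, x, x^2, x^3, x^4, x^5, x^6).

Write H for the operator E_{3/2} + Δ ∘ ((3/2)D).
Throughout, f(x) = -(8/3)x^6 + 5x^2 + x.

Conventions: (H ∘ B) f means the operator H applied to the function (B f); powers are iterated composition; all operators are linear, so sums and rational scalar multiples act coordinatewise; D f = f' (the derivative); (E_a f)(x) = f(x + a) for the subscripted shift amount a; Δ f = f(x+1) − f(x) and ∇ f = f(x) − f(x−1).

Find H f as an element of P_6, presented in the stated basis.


E_{3/2} f = -(8/3)x^6 - 24x^5 - 90x^4 - 180x^3 - (395/2)x^2 - (211/2)x - 141/8
D f = -16x^5 + 10x + 1
((3/2)D) f = -24x^5 + 15x + 3/2
Δ ((3/2)D) f = -120x^4 - 240x^3 - 240x^2 - 120x - 9
(E_{3/2} + Δ ∘ ((3/2)D)) f = -(8/3)x^6 - 24x^5 - 210x^4 - 420x^3 - (875/2)x^2 - (451/2)x - 213/8

the image equals g(x) = -(8/3)x^6 - 24x^5 - 210x^4 - 420x^3 - (875/2)x^2 - (451/2)x - 213/8


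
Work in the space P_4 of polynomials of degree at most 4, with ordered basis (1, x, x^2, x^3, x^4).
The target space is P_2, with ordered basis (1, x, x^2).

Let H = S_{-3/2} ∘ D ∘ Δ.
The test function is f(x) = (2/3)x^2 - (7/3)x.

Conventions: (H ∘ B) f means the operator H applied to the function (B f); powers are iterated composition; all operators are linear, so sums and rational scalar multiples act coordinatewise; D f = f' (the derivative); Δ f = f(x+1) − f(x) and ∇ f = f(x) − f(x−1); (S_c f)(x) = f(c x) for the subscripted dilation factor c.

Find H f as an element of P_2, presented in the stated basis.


g(x) = 4/3

Δ f = (4/3)x - 5/3
D Δ f = 4/3
S_{-3/2} D Δ f = 4/3


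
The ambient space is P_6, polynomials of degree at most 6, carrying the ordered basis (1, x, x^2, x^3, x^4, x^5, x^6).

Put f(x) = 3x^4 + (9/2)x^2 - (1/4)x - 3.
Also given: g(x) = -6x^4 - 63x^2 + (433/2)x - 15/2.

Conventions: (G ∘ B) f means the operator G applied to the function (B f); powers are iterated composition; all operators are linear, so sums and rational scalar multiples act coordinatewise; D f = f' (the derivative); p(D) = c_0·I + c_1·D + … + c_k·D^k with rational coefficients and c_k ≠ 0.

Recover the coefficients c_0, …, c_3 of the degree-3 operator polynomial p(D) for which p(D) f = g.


p(D) = -2·I − (3/2)·D^2 + 3·D^3, i.e. c_0 = -2, c_1 = 0, c_2 = -3/2, c_3 = 3

D^0 f = 3x^4 + (9/2)x^2 - (1/4)x - 3
D^1 f = 12x^3 + 9x - 1/4
D^2 f = 36x^2 + 9
D^3 f = 72x
matching coefficients of g against c_0 f + c_1 Df + … from the top degree down determines the c_i
solution: c_0 = -2, c_1 = 0, c_2 = -3/2, c_3 = 3


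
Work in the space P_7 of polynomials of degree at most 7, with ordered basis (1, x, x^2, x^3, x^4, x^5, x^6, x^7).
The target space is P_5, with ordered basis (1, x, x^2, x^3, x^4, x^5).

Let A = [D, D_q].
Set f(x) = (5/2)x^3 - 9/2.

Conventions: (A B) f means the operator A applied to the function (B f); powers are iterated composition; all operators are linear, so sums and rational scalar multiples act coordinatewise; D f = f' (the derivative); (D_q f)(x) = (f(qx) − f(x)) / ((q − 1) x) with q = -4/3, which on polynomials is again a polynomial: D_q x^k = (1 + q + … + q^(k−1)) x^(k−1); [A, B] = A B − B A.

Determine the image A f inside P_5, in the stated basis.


D_q f = (65/18)x^2
D D_q f = (65/9)x
D f = (15/2)x^2
D_q D f = -(5/2)x
[D, D_q] f = (175/18)x

g(x) = (175/18)x


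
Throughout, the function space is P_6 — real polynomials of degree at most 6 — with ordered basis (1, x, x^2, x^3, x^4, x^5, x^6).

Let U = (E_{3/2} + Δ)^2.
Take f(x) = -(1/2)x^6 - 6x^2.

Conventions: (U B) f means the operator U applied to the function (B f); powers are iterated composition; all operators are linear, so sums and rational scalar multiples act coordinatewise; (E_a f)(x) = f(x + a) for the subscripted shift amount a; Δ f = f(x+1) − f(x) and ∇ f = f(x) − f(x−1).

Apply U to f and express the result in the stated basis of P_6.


E_{3/2} f = -(1/2)x^6 - (9/2)x^5 - (135/8)x^4 - (135/4)x^3 - (1407/32)x^2 - (1305/32)x - 2457/128
Δ f = -3x^5 - (15/2)x^4 - 10x^3 - (15/2)x^2 - 15x - 13/2
(E_{3/2} + Δ) f = -(1/2)x^6 - (15/2)x^5 - (195/8)x^4 - (175/4)x^3 - (1647/32)x^2 - (1785/32)x - 3289/128
E_{3/2} (E_{3/2} + Δ) f = -(1/2)x^6 - 12x^5 - (195/2)x^4 - (785/2)x^3 - (1737/2)x^2 - (16755/16)x - 4471/8
Δ (E_{3/2} + Δ) f = -3x^5 - 45x^4 - (365/2)x^3 - 360x^2 - (5955/16)x - 1467/8
(E_{3/2} + Δ) (E_{3/2} + Δ) f = -(1/2)x^6 - 15x^5 - (285/2)x^4 - 575x^3 - (2457/2)x^2 - (11355/8)x - 2969/4

g(x) = -(1/2)x^6 - 15x^5 - (285/2)x^4 - 575x^3 - (2457/2)x^2 - (11355/8)x - 2969/4


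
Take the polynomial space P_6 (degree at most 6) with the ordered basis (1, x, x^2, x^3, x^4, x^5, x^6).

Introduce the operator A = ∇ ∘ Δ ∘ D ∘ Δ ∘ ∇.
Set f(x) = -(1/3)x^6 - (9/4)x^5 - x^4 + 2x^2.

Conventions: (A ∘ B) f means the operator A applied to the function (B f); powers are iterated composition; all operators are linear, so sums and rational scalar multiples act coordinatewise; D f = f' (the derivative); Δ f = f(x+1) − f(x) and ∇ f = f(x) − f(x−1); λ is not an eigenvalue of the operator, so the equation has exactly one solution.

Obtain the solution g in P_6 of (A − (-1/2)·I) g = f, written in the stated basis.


the result is g(x) = -(2/3)x^6 - (9/2)x^5 - 2x^4 + 4x^2 + 960x + 1080

write g with unknown coordinates in the stated basis and equate coefficients in (A − (-1/2)·I) g = f
solving from the highest basis element down gives g = -(2/3)x^6 - (9/2)x^5 - 2x^4 + 4x^2 + 960x + 1080
check: A g = -480x - 540
so A g − (-1/2)·g = -(1/3)x^6 - (9/4)x^5 - x^4 + 2x^2 = f ✓


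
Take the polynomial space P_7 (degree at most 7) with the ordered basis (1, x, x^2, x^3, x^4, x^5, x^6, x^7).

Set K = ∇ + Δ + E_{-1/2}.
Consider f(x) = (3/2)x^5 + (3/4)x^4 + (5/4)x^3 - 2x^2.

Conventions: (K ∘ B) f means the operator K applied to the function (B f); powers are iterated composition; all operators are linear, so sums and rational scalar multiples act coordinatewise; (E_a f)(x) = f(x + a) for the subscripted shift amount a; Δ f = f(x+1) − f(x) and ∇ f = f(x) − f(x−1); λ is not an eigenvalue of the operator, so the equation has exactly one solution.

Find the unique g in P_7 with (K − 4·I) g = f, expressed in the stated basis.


write g with unknown coordinates in the stated basis and equate coefficients in (K − 4·I) g = f
solving from the highest basis element down gives g = -(1/2)x^5 - (3/2)x^4 - (23/6)x^3 - (215/24)x^2 - (439/32)x - 373/36
check: K g = -(1/2)x^5 - (21/4)x^4 - (169/12)x^3 - (227/6)x^2 - (439/8)x - 373/9
so K g − 4·g = (3/2)x^5 + (3/4)x^4 + (5/4)x^3 - 2x^2 = f ✓

the result is g(x) = -(1/2)x^5 - (3/2)x^4 - (23/6)x^3 - (215/24)x^2 - (439/32)x - 373/36


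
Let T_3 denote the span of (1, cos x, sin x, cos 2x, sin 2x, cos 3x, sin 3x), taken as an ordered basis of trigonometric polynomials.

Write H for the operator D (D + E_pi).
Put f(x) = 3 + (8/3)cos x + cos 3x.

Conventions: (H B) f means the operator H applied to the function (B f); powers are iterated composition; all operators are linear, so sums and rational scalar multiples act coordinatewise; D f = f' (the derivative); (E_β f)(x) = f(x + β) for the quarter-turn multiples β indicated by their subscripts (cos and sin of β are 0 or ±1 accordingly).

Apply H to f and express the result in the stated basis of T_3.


D f = -(8/3)sin x - 3sin 3x
E_pi f = 3 - (8/3)cos x - cos 3x
(D + E_pi) f = 3 - (8/3)cos x - (8/3)sin x - cos 3x - 3sin 3x
D (D + E_pi) f = -(8/3)cos x + (8/3)sin x - 9cos 3x + 3sin 3x

the result is g(x) = -(8/3)cos x + (8/3)sin x - 9cos 3x + 3sin 3x


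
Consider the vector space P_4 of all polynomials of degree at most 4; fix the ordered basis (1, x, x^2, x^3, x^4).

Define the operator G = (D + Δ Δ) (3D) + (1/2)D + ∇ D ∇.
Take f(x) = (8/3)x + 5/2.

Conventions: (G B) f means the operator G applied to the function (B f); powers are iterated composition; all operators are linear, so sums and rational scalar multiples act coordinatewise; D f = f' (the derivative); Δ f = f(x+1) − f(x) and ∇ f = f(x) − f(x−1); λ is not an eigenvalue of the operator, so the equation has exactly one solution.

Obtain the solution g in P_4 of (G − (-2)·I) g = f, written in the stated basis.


g(x) = (4/3)x + 11/12

write g with unknown coordinates in the stated basis and equate coefficients in (G − (-2)·I) g = f
solving from the highest basis element down gives g = (4/3)x + 11/12
check: G g = 2/3
so G g − (-2)·g = (8/3)x + 5/2 = f ✓


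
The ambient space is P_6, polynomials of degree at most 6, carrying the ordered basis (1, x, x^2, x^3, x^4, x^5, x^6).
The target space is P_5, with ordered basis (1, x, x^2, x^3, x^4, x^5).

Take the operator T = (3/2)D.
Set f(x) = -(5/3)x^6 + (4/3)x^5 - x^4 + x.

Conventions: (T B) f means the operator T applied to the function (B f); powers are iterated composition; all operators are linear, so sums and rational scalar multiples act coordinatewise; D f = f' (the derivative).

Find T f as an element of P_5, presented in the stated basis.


the result is g(x) = -15x^5 + 10x^4 - 6x^3 + 3/2

D f = -10x^5 + (20/3)x^4 - 4x^3 + 1
((3/2)D) f = -15x^5 + 10x^4 - 6x^3 + 3/2


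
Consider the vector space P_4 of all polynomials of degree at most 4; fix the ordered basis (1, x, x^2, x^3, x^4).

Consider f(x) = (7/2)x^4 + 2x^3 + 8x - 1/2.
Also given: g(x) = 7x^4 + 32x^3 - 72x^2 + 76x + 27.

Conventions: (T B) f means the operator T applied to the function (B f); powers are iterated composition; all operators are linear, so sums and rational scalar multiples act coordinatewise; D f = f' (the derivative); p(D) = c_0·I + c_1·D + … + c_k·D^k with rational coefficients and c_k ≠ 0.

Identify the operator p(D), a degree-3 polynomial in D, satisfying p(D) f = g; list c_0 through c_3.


c_0 = 2, c_1 = 2, c_2 = -2, c_3 = 1

D^0 f = (7/2)x^4 + 2x^3 + 8x - 1/2
D^1 f = 14x^3 + 6x^2 + 8
D^2 f = 42x^2 + 12x
D^3 f = 84x + 12
matching coefficients of g against c_0 f + c_1 Df + … from the top degree down determines the c_i
solution: c_0 = 2, c_1 = 2, c_2 = -2, c_3 = 1


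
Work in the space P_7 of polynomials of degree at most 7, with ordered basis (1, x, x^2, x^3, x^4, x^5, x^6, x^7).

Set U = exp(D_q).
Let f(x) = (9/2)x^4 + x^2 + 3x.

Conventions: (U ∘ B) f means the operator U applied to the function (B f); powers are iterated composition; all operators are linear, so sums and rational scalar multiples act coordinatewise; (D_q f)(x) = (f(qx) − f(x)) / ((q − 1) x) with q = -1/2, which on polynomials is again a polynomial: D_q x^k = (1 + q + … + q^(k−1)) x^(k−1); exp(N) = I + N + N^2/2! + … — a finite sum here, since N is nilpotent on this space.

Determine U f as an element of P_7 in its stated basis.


the result is g(x) = (9/2)x^4 + (45/16)x^3 + (263/128)x^2 + (941/256)x + 3373/1024

order-1 term: (45/16)x^3 + (1/2)x + 3
order-2 term: (135/128)x^2 + 1/4
order-3 term: (45/256)x
order-4 term: 45/1024
the series for exp(D_q) f terminates at order 4
exp(D_q) f = (9/2)x^4 + (45/16)x^3 + (263/128)x^2 + (941/256)x + 3373/1024


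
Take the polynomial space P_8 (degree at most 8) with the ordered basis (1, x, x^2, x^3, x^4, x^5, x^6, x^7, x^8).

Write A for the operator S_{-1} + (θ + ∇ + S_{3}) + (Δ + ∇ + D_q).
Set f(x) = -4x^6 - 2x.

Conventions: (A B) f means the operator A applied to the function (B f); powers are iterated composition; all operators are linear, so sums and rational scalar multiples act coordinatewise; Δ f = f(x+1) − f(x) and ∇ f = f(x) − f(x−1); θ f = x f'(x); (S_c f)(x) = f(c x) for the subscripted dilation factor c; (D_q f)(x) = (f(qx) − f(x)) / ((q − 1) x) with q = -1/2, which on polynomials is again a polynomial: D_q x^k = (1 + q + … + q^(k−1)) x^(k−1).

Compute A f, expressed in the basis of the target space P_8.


the image equals g(x) = -2944x^6 - (597/8)x^5 + 60x^4 - 240x^3 + 60x^2 - 78x - 4

S_{-1} f = -4x^6 + 2x
θ f = -24x^6 - 2x
∇ f = -24x^5 + 60x^4 - 80x^3 + 60x^2 - 24x + 2
S_{3} f = -2916x^6 - 6x
(θ + ∇ + S_{3}) f = -2940x^6 - 24x^5 + 60x^4 - 80x^3 + 60x^2 - 32x + 2
Δ f = -24x^5 - 60x^4 - 80x^3 - 60x^2 - 24x - 6
∇ f = -24x^5 + 60x^4 - 80x^3 + 60x^2 - 24x + 2
D_q f = -(21/8)x^5 - 2
(Δ + ∇ + D_q) f = -(405/8)x^5 - 160x^3 - 48x - 6
(S_{-1} + (θ + ∇ + S_{3}) + (Δ + ∇ + D_q)) f = -2944x^6 - (597/8)x^5 + 60x^4 - 240x^3 + 60x^2 - 78x - 4


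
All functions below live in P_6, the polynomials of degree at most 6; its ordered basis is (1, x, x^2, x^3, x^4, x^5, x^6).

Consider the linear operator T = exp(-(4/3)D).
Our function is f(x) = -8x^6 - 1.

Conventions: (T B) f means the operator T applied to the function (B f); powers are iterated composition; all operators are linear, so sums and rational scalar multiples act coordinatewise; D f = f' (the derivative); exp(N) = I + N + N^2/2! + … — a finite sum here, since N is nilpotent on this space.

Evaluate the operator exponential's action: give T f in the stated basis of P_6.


the image equals g(x) = -8x^6 + 64x^5 - (640/3)x^4 + (10240/27)x^3 - (10240/27)x^2 + (16384/81)x - 33497/729

order-1 term: 64x^5
order-2 term: -(640/3)x^4
order-3 term: (10240/27)x^3
order-4 term: -(10240/27)x^2
order-5 term: (16384/81)x
order-6 term: -32768/729
the series for exp(-(4/3)D) f terminates at order 6
exp(-(4/3)D) f = -8x^6 + 64x^5 - (640/3)x^4 + (10240/27)x^3 - (10240/27)x^2 + (16384/81)x - 33497/729


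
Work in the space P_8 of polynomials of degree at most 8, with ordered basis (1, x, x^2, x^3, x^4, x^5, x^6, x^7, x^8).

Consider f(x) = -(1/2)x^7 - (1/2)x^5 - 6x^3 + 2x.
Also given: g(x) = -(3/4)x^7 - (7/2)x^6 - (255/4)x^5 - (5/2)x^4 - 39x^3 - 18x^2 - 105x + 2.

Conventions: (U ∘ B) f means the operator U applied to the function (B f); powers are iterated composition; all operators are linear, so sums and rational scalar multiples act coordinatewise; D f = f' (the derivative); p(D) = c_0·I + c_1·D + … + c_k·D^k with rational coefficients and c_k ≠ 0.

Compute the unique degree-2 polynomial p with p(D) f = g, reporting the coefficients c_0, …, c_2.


c_0 = 3/2, c_1 = 1, c_2 = 3

D^0 f = -(1/2)x^7 - (1/2)x^5 - 6x^3 + 2x
D^1 f = -(7/2)x^6 - (5/2)x^4 - 18x^2 + 2
D^2 f = -21x^5 - 10x^3 - 36x
matching coefficients of g against c_0 f + c_1 Df + … from the top degree down determines the c_i
solution: c_0 = 3/2, c_1 = 1, c_2 = 3


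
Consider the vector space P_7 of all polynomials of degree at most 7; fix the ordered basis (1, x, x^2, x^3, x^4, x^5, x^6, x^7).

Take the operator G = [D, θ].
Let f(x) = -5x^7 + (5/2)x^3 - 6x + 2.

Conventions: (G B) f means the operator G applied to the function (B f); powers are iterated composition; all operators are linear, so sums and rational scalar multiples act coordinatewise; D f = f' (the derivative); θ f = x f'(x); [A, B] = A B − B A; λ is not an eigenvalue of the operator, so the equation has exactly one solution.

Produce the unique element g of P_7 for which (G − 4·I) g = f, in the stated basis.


write g with unknown coordinates in the stated basis and equate coefficients in (G − 4·I) g = f
solving from the highest basis element down gives g = (5/4)x^7 + (35/16)x^6 + (105/32)x^5 + (525/128)x^4 + (445/128)x^3 + (1335/512)x^2 + (2871/1024)x + 823/4096
check: G g = (35/4)x^6 + (105/8)x^5 + (525/32)x^4 + (525/32)x^3 + (1335/128)x^2 + (1335/256)x + 2871/1024
so G g − 4·g = -5x^7 + (5/2)x^3 - 6x + 2 = f ✓

the result is g(x) = (5/4)x^7 + (35/16)x^6 + (105/32)x^5 + (525/128)x^4 + (445/128)x^3 + (1335/512)x^2 + (2871/1024)x + 823/4096


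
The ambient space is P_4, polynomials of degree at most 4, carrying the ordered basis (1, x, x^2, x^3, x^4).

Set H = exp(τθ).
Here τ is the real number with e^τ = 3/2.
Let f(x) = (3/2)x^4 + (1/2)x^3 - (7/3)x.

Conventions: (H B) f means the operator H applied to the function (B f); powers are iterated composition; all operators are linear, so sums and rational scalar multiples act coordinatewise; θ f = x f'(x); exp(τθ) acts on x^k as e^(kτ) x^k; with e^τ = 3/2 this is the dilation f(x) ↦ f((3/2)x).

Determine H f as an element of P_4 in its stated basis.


g(x) = (243/32)x^4 + (27/16)x^3 - (7/2)x

exp(τθ) x^k = e^(kτ) x^k; with e^τ = 3/2 this sends x^k to (3/2)^k x^k
x ↦ 3/2 x
x^3 ↦ 27/8 x^3
x^4 ↦ 81/16 x^4
applying this coordinatewise to f: exp(τθ) f = (243/32)x^4 + (27/16)x^3 - (7/2)x


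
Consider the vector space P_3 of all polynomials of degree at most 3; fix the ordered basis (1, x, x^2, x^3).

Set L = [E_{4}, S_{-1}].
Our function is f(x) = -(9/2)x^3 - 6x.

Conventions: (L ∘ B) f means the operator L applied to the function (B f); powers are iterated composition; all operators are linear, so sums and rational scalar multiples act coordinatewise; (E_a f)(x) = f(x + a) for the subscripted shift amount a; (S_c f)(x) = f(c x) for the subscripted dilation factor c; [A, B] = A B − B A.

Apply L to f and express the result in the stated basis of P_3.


S_{-1} f = (9/2)x^3 + 6x
E_{4} S_{-1} f = (9/2)x^3 + 54x^2 + 222x + 312
E_{4} f = -(9/2)x^3 - 54x^2 - 222x - 312
S_{-1} E_{4} f = (9/2)x^3 - 54x^2 + 222x - 312
[E_{4}, S_{-1}] f = 108x^2 + 624

the image equals g(x) = 108x^2 + 624


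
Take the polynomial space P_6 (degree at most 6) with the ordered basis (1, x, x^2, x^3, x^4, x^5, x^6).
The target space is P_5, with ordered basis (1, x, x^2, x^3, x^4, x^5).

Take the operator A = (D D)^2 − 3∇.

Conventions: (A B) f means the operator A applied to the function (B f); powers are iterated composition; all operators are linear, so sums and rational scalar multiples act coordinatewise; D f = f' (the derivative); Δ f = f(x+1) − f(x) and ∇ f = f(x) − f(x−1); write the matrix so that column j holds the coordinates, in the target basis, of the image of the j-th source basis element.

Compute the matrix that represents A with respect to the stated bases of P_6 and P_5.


the matrix is [[0, -3, 3, -3, 27, -3, 3]; [0, 0, -6, 9, -12, 135, -18]; [0, 0, 0, -9, 18, -30, 405]; [0, 0, 0, 0, -12, 30, -60]; [0, 0, 0, 0, 0, -15, 45]; [0, 0, 0, 0, 0, 0, -18]] (rows listed top to bottom)

image of 1: 0
image of x: -3
image of x^2: -6x + 3
image of x^3: -9x^2 + 9x - 3
image of x^4: -12x^3 + 18x^2 - 12x + 27
image of x^5: -15x^4 + 30x^3 - 30x^2 + 135x - 3
image of x^6: -18x^5 + 45x^4 - 60x^3 + 405x^2 - 18x + 3
each image's coordinates form column j of the matrix


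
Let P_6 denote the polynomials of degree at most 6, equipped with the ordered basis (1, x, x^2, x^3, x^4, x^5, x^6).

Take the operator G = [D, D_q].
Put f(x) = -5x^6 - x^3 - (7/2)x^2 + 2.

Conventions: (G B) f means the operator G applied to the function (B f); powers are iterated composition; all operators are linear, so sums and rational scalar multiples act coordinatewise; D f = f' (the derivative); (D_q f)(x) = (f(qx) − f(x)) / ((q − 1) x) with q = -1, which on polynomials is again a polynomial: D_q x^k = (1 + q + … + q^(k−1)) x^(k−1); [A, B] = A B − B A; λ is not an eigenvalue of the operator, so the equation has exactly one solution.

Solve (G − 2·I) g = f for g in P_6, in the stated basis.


write g with unknown coordinates in the stated basis and equate coefficients in (G − 2·I) g = f
solving from the highest basis element down gives g = (5/2)x^6 - (15/2)x^4 + (1/2)x^3 + (67/4)x^2 + (1/2)x - 71/4
check: G g = -15x^4 + 30x^2 + x - 67/2
so G g − 2·g = -5x^6 - x^3 - (7/2)x^2 + 2 = f ✓

the result is g(x) = (5/2)x^6 - (15/2)x^4 + (1/2)x^3 + (67/4)x^2 + (1/2)x - 71/4


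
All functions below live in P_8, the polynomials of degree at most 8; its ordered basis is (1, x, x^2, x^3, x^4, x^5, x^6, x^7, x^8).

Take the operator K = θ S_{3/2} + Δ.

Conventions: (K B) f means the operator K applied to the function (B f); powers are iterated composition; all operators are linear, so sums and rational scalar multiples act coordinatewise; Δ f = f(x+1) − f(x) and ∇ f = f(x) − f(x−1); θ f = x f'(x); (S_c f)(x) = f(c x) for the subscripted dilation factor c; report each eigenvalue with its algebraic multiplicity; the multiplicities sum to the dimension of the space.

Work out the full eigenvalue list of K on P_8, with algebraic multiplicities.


image of 1: 0
image of x: (3/2)x + 1
image of x^2: (9/2)x^2 + 2x + 1
image of x^3: (81/8)x^3 + 3x^2 + 3x + 1
image of x^4: (81/4)x^4 + 4x^3 + 6x^2 + 4x + 1
image of x^5: (1215/32)x^5 + 5x^4 + 10x^3 + 10x^2 + 5x + 1
image of x^6: (2187/32)x^6 + 6x^5 + 15x^4 + 20x^3 + 15x^2 + 6x + 1
image of x^7: (15309/128)x^7 + 7x^6 + 21x^5 + 35x^4 + 35x^3 + 21x^2 + 7x + 1
image of x^8: (6561/32)x^8 + 8x^7 + 28x^6 + 56x^5 + 70x^4 + 56x^3 + 28x^2 + 8x + 1
the matrix is upper triangular; its diagonal is (0, 3/2, 9/2, 81/8, 81/4, 1215/32, 2187/32, 15309/128, 6561/32)
for a triangular matrix the eigenvalues are the diagonal entries, with algebraic multiplicity their repetition count

λ = 0 (multiplicity 1), λ = 3/2 (multiplicity 1), λ = 9/2 (multiplicity 1), λ = 81/8 (multiplicity 1), λ = 81/4 (multiplicity 1), λ = 1215/32 (multiplicity 1), λ = 2187/32 (multiplicity 1), λ = 15309/128 (multiplicity 1), λ = 6561/32 (multiplicity 1)


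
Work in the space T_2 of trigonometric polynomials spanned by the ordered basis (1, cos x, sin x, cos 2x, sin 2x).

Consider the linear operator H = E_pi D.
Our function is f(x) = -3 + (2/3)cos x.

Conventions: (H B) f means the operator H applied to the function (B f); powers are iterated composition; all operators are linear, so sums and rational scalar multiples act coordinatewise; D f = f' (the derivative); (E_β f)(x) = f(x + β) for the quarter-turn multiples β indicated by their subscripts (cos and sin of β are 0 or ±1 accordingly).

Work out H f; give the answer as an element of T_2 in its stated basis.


D f = -(2/3)sin x
E_pi D f = (2/3)sin x

g(x) = (2/3)sin x


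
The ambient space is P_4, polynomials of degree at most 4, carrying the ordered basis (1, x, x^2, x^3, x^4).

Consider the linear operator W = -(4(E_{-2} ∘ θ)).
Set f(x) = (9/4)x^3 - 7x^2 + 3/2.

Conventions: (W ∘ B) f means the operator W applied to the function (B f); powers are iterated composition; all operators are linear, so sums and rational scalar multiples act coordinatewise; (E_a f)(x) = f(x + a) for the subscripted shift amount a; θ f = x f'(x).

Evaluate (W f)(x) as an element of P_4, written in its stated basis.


θ f = (27/4)x^3 - 14x^2
E_{-2} θ f = (27/4)x^3 - (109/2)x^2 + 137x - 110
(4(E_{-2} ∘ θ)) f = 27x^3 - 218x^2 + 548x - 440
(-(4(E_{-2} ∘ θ))) f = -27x^3 + 218x^2 - 548x + 440

the image equals g(x) = -27x^3 + 218x^2 - 548x + 440


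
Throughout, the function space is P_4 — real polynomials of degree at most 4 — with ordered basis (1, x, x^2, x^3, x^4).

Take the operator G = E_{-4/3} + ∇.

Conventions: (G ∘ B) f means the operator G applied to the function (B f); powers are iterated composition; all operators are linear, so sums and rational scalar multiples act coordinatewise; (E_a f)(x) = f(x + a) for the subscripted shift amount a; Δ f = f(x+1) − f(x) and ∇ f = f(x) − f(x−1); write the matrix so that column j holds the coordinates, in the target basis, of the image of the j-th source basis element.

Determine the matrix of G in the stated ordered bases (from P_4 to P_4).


the matrix is [[1, -1/3, 7/9, -37/27, 175/81]; [0, 1, -2/3, 7/3, -148/27]; [0, 0, 1, -1, 14/3]; [0, 0, 0, 1, -4/3]; [0, 0, 0, 0, 1]] (rows listed top to bottom)

image of 1: 1
image of x: x - 1/3
image of x^2: x^2 - (2/3)x + 7/9
image of x^3: x^3 - x^2 + (7/3)x - 37/27
image of x^4: x^4 - (4/3)x^3 + (14/3)x^2 - (148/27)x + 175/81
each image's coordinates form column j of the matrix


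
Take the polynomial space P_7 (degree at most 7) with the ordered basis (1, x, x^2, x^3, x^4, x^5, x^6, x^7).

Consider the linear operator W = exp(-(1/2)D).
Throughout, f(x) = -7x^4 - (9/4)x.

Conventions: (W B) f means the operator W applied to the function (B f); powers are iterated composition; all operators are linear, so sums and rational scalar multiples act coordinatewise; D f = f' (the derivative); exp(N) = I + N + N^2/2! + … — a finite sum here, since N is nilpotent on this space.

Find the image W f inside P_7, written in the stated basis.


g(x) = -7x^4 + 14x^3 - (21/2)x^2 + (5/4)x + 11/16

order-1 term: 14x^3 + 9/8
order-2 term: -(21/2)x^2
order-3 term: (7/2)x
order-4 term: -7/16
the series for exp(-(1/2)D) f terminates at order 4
exp(-(1/2)D) f = -7x^4 + 14x^3 - (21/2)x^2 + (5/4)x + 11/16


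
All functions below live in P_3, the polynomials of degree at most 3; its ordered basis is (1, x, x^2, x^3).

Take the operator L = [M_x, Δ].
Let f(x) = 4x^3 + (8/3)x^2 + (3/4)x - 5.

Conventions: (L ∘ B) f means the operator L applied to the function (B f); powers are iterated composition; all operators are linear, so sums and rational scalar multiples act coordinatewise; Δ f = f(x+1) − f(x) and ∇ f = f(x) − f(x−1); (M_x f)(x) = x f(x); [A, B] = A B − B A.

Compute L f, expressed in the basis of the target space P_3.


Δ f = 12x^2 + (52/3)x + 89/12
M_x Δ f = 12x^3 + (52/3)x^2 + (89/12)x
M_x f = 4x^4 + (8/3)x^3 + (3/4)x^2 - 5x
Δ M_x f = 16x^3 + 32x^2 + (51/2)x + 29/12
[M_x, Δ] f = -4x^3 - (44/3)x^2 - (217/12)x - 29/12

g(x) = -4x^3 - (44/3)x^2 - (217/12)x - 29/12


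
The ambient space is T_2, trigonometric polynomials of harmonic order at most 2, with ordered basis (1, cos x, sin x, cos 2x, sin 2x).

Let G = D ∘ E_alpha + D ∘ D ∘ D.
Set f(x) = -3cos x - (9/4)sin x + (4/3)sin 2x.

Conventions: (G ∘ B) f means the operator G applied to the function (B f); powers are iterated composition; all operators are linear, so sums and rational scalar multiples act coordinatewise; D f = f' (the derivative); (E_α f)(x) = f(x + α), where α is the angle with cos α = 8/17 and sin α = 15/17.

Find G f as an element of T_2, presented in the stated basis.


E_alpha f = -(231/68)cos x + (27/17)sin x + (320/289)cos 2x - (644/867)sin 2x
D E_alpha f = (27/17)cos x + (231/68)sin x - (1288/867)cos 2x - (640/289)sin 2x
D f = -(9/4)cos x + 3sin x + (8/3)cos 2x
D D f = 3cos x + (9/4)sin x - (16/3)sin 2x
D D D f = (9/4)cos x - 3sin x - (32/3)cos 2x
(D ∘ E_alpha + D ∘ D ∘ D) f = (261/68)cos x + (27/68)sin x - (3512/289)cos 2x - (640/289)sin 2x

the result is g(x) = (261/68)cos x + (27/68)sin x - (3512/289)cos 2x - (640/289)sin 2x


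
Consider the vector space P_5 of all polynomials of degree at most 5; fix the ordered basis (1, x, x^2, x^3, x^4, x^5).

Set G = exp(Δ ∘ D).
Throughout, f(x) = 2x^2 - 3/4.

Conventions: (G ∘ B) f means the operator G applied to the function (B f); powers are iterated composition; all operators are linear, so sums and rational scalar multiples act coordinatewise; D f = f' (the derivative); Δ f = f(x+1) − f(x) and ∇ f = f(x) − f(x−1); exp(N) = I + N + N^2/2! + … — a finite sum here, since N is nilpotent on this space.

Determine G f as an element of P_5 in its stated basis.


the result is g(x) = 2x^2 + 13/4

order-1 term: 4
the series for exp(Δ ∘ D) f terminates at order 1
exp(Δ ∘ D) f = 2x^2 + 13/4


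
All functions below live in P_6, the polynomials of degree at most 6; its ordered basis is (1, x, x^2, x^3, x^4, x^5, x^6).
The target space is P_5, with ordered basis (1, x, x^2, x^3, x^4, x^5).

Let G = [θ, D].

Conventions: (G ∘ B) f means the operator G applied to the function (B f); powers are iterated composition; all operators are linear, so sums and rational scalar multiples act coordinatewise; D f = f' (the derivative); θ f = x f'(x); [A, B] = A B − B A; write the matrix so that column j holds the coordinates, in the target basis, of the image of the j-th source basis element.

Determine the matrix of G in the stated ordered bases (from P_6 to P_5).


the matrix is [[0, -1, 0, 0, 0, 0, 0]; [0, 0, -2, 0, 0, 0, 0]; [0, 0, 0, -3, 0, 0, 0]; [0, 0, 0, 0, -4, 0, 0]; [0, 0, 0, 0, 0, -5, 0]; [0, 0, 0, 0, 0, 0, -6]] (rows listed top to bottom)

image of 1: 0
image of x: -1
image of x^2: -2x
image of x^3: -3x^2
image of x^4: -4x^3
image of x^5: -5x^4
image of x^6: -6x^5
each image's coordinates form column j of the matrix


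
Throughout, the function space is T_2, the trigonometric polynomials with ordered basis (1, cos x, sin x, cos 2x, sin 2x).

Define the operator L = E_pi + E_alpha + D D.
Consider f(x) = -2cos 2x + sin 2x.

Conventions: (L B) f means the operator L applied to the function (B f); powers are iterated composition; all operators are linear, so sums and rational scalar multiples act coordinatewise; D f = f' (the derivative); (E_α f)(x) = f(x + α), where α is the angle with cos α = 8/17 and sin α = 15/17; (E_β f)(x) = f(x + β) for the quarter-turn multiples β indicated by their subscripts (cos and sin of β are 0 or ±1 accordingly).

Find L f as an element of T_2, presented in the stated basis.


the image equals g(x) = (2296/289)cos 2x - (548/289)sin 2x

E_pi f = -2cos 2x + sin 2x
E_alpha f = (562/289)cos 2x + (319/289)sin 2x
D f = 2cos 2x + 4sin 2x
D D f = 8cos 2x - 4sin 2x
(E_pi + E_alpha + D D) f = (2296/289)cos 2x - (548/289)sin 2x


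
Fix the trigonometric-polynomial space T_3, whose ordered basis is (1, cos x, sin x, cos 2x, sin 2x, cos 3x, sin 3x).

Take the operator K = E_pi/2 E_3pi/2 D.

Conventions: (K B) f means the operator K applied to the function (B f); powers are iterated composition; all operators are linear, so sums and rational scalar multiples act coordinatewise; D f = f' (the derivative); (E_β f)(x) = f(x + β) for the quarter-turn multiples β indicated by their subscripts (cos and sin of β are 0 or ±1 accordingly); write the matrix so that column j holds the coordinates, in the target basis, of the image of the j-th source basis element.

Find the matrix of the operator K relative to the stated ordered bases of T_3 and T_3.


image of 1: 0
image of cos x: -sin x
image of sin x: cos x
image of cos 2x: -2sin 2x
image of sin 2x: 2cos 2x
image of cos 3x: -3sin 3x
image of sin 3x: 3cos 3x
each image's coordinates form column j of the matrix

the matrix is [[0, 0, 0, 0, 0, 0, 0]; [0, 0, 1, 0, 0, 0, 0]; [0, -1, 0, 0, 0, 0, 0]; [0, 0, 0, 0, 2, 0, 0]; [0, 0, 0, -2, 0, 0, 0]; [0, 0, 0, 0, 0, 0, 3]; [0, 0, 0, 0, 0, -3, 0]] (rows listed top to bottom)


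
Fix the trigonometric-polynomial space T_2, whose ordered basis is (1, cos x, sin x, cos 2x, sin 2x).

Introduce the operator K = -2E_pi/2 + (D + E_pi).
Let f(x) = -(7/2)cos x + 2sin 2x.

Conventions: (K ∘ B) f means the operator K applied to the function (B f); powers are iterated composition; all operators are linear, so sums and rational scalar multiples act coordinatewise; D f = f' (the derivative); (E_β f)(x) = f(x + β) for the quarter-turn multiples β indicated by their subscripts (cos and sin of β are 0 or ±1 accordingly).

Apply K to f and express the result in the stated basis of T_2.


E_pi/2 f = (7/2)sin x - 2sin 2x
(-2E_pi/2) f = -7sin x + 4sin 2x
D f = (7/2)sin x + 4cos 2x
E_pi f = (7/2)cos x + 2sin 2x
(D + E_pi) f = (7/2)cos x + (7/2)sin x + 4cos 2x + 2sin 2x
(-2E_pi/2 + (D + E_pi)) f = (7/2)cos x - (7/2)sin x + 4cos 2x + 6sin 2x

the image equals g(x) = (7/2)cos x - (7/2)sin x + 4cos 2x + 6sin 2x


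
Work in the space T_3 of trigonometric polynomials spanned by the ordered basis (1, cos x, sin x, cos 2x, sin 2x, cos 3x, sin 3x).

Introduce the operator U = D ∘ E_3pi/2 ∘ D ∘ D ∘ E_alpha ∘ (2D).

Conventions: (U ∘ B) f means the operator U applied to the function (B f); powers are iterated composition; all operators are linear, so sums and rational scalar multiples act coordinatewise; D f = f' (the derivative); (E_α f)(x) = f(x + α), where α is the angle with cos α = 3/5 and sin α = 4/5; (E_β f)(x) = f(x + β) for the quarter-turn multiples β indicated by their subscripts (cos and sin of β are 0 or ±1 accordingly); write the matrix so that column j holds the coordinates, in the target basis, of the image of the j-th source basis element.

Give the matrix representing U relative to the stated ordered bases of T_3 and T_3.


image of 1: 0
image of cos x: (8/5)cos x + (6/5)sin x
image of sin x: -(6/5)cos x + (8/5)sin x
image of cos 2x: (224/25)cos 2x + (768/25)sin 2x
image of sin 2x: -(768/25)cos 2x + (224/25)sin 2x
image of cos 3x: -(7128/125)cos 3x + (18954/125)sin 3x
image of sin 3x: -(18954/125)cos 3x - (7128/125)sin 3x
each image's coordinates form column j of the matrix

the matrix is [[0, 0, 0, 0, 0, 0, 0]; [0, 8/5, -6/5, 0, 0, 0, 0]; [0, 6/5, 8/5, 0, 0, 0, 0]; [0, 0, 0, 224/25, -768/25, 0, 0]; [0, 0, 0, 768/25, 224/25, 0, 0]; [0, 0, 0, 0, 0, -7128/125, -18954/125]; [0, 0, 0, 0, 0, 18954/125, -7128/125]] (rows listed top to bottom)


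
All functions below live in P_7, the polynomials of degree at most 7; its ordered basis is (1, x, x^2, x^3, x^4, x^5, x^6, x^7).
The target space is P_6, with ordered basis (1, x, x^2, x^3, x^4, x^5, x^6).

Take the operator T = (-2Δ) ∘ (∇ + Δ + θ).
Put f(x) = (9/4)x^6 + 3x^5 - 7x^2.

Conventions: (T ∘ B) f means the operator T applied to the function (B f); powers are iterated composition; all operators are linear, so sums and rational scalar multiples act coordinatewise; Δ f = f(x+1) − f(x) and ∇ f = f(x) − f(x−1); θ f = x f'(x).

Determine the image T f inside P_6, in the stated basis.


∇ f = (27/2)x^5 - (75/4)x^4 + 15x^3 - (15/4)x^2 - (31/2)x + 31/4
Δ f = (27/2)x^5 + (195/4)x^4 + 75x^3 + (255/4)x^2 + (29/2)x - 7/4
θ f = (27/2)x^6 + 15x^5 - 14x^2
(∇ + Δ + θ) f = (27/2)x^6 + 42x^5 + 30x^4 + 90x^3 + 46x^2 - x + 6
Δ (∇ + Δ + θ) f = 81x^5 + (825/2)x^4 + 810x^3 + (2145/2)x^2 + 773x + 441/2
(-2Δ) (∇ + Δ + θ) f = -162x^5 - 825x^4 - 1620x^3 - 2145x^2 - 1546x - 441

g(x) = -162x^5 - 825x^4 - 1620x^3 - 2145x^2 - 1546x - 441


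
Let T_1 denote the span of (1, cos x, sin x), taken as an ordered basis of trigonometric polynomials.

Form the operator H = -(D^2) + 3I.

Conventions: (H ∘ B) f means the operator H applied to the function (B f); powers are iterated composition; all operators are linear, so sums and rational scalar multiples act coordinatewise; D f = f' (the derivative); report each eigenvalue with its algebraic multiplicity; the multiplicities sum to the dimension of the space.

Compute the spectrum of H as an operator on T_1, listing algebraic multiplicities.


image of 1: 3
image of cos x: 4cos x
image of sin x: 4sin x
the matrix is diagonal; its diagonal is (3, 4, 4)
for a triangular matrix the eigenvalues are the diagonal entries, with algebraic multiplicity their repetition count

λ = 3 (multiplicity 1), λ = 4 (multiplicity 2)


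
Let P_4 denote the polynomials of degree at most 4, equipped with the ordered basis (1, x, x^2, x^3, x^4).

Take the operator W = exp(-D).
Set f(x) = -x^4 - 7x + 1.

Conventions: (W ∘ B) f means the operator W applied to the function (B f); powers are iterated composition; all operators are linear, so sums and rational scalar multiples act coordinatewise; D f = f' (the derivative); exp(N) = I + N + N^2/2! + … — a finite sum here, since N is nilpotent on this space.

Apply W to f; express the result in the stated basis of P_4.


order-1 term: 4x^3 + 7
order-2 term: -6x^2
order-3 term: 4x
order-4 term: -1
the series for exp(-D) f terminates at order 4
exp(-D) f = -x^4 + 4x^3 - 6x^2 - 3x + 7

the result is g(x) = -x^4 + 4x^3 - 6x^2 - 3x + 7


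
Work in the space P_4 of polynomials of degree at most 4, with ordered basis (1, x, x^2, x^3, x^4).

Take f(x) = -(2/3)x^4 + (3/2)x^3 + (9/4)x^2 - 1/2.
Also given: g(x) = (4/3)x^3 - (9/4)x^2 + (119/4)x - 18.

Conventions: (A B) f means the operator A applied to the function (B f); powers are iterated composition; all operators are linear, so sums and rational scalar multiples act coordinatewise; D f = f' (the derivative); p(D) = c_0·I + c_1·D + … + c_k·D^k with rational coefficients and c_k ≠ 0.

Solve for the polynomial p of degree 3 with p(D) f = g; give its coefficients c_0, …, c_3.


D^0 f = -(2/3)x^4 + (3/2)x^3 + (9/4)x^2 - 1/2
D^1 f = -(8/3)x^3 + (9/2)x^2 + (9/2)x
D^2 f = -8x^2 + 9x + 9/2
D^3 f = -16x + 9
matching coefficients of g against c_0 f + c_1 Df + … from the top degree down determines the c_i
solution: c_0 = 0, c_1 = -1/2, c_2 = 0, c_3 = -2

p(D) = -(1/2)·D − 2·D^3, i.e. c_0 = 0, c_1 = -1/2, c_2 = 0, c_3 = -2


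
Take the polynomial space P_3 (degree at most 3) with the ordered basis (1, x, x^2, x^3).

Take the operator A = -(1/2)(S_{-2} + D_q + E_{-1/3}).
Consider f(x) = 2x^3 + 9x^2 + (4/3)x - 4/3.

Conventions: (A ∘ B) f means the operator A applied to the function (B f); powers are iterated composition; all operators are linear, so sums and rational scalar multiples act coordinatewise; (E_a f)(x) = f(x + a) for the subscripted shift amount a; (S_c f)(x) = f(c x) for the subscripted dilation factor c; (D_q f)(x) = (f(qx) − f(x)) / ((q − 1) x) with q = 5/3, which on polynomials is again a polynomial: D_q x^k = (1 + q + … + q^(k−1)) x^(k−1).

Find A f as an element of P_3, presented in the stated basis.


S_{-2} f = -16x^3 + 36x^2 - (8/3)x - 4/3
D_q f = (98/9)x^2 + 24x + 4/3
E_{-1/3} f = 2x^3 + 7x^2 - 4x - 23/27
(S_{-2} + D_q + E_{-1/3}) f = -14x^3 + (485/9)x^2 + (52/3)x - 23/27
(-(1/2)(S_{-2} + D_q + E_{-1/3})) f = 7x^3 - (485/18)x^2 - (26/3)x + 23/54

the image equals g(x) = 7x^3 - (485/18)x^2 - (26/3)x + 23/54


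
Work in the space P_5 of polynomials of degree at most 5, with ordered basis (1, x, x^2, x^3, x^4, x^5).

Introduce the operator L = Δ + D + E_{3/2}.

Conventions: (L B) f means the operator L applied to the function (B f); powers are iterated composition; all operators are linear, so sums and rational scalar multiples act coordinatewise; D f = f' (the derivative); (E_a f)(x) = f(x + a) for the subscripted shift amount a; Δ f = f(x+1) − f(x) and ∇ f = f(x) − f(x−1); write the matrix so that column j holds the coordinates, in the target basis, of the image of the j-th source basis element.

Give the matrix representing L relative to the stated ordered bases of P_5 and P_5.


image of 1: 1
image of x: x + 7/2
image of x^2: x^2 + 7x + 13/4
image of x^3: x^3 + (21/2)x^2 + (39/4)x + 35/8
image of x^4: x^4 + 14x^3 + (39/2)x^2 + (35/2)x + 97/16
image of x^5: x^5 + (35/2)x^4 + (65/2)x^3 + (175/4)x^2 + (485/16)x + 275/32
each image's coordinates form column j of the matrix

the matrix is [[1, 7/2, 13/4, 35/8, 97/16, 275/32]; [0, 1, 7, 39/4, 35/2, 485/16]; [0, 0, 1, 21/2, 39/2, 175/4]; [0, 0, 0, 1, 14, 65/2]; [0, 0, 0, 0, 1, 35/2]; [0, 0, 0, 0, 0, 1]] (rows listed top to bottom)
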